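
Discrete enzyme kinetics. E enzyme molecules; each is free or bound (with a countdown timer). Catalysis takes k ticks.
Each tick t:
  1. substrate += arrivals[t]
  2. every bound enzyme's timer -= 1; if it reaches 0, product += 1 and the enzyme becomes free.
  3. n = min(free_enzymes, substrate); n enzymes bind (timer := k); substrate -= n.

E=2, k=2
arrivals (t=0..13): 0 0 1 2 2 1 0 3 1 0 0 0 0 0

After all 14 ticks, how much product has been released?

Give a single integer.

t=0: arr=0 -> substrate=0 bound=0 product=0
t=1: arr=0 -> substrate=0 bound=0 product=0
t=2: arr=1 -> substrate=0 bound=1 product=0
t=3: arr=2 -> substrate=1 bound=2 product=0
t=4: arr=2 -> substrate=2 bound=2 product=1
t=5: arr=1 -> substrate=2 bound=2 product=2
t=6: arr=0 -> substrate=1 bound=2 product=3
t=7: arr=3 -> substrate=3 bound=2 product=4
t=8: arr=1 -> substrate=3 bound=2 product=5
t=9: arr=0 -> substrate=2 bound=2 product=6
t=10: arr=0 -> substrate=1 bound=2 product=7
t=11: arr=0 -> substrate=0 bound=2 product=8
t=12: arr=0 -> substrate=0 bound=1 product=9
t=13: arr=0 -> substrate=0 bound=0 product=10

Answer: 10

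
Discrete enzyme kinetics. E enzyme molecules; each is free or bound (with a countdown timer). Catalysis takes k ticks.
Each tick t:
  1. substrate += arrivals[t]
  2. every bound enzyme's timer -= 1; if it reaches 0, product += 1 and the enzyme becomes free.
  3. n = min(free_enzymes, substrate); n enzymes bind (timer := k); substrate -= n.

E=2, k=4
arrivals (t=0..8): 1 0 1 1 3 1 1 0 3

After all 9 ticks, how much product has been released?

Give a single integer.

Answer: 3

Derivation:
t=0: arr=1 -> substrate=0 bound=1 product=0
t=1: arr=0 -> substrate=0 bound=1 product=0
t=2: arr=1 -> substrate=0 bound=2 product=0
t=3: arr=1 -> substrate=1 bound=2 product=0
t=4: arr=3 -> substrate=3 bound=2 product=1
t=5: arr=1 -> substrate=4 bound=2 product=1
t=6: arr=1 -> substrate=4 bound=2 product=2
t=7: arr=0 -> substrate=4 bound=2 product=2
t=8: arr=3 -> substrate=6 bound=2 product=3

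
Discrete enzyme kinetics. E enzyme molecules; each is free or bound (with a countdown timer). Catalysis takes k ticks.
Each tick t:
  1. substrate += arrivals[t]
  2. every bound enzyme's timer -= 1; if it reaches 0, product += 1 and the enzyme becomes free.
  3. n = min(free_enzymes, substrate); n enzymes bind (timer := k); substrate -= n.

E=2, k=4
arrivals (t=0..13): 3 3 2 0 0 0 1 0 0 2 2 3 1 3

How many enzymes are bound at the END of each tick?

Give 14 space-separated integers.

t=0: arr=3 -> substrate=1 bound=2 product=0
t=1: arr=3 -> substrate=4 bound=2 product=0
t=2: arr=2 -> substrate=6 bound=2 product=0
t=3: arr=0 -> substrate=6 bound=2 product=0
t=4: arr=0 -> substrate=4 bound=2 product=2
t=5: arr=0 -> substrate=4 bound=2 product=2
t=6: arr=1 -> substrate=5 bound=2 product=2
t=7: arr=0 -> substrate=5 bound=2 product=2
t=8: arr=0 -> substrate=3 bound=2 product=4
t=9: arr=2 -> substrate=5 bound=2 product=4
t=10: arr=2 -> substrate=7 bound=2 product=4
t=11: arr=3 -> substrate=10 bound=2 product=4
t=12: arr=1 -> substrate=9 bound=2 product=6
t=13: arr=3 -> substrate=12 bound=2 product=6

Answer: 2 2 2 2 2 2 2 2 2 2 2 2 2 2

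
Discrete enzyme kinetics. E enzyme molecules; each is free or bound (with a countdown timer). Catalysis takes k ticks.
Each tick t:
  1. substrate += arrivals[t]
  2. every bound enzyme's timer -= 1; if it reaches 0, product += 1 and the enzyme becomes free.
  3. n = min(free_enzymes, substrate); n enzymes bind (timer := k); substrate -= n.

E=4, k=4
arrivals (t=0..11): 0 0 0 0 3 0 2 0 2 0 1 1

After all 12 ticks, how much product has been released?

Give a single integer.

t=0: arr=0 -> substrate=0 bound=0 product=0
t=1: arr=0 -> substrate=0 bound=0 product=0
t=2: arr=0 -> substrate=0 bound=0 product=0
t=3: arr=0 -> substrate=0 bound=0 product=0
t=4: arr=3 -> substrate=0 bound=3 product=0
t=5: arr=0 -> substrate=0 bound=3 product=0
t=6: arr=2 -> substrate=1 bound=4 product=0
t=7: arr=0 -> substrate=1 bound=4 product=0
t=8: arr=2 -> substrate=0 bound=4 product=3
t=9: arr=0 -> substrate=0 bound=4 product=3
t=10: arr=1 -> substrate=0 bound=4 product=4
t=11: arr=1 -> substrate=1 bound=4 product=4

Answer: 4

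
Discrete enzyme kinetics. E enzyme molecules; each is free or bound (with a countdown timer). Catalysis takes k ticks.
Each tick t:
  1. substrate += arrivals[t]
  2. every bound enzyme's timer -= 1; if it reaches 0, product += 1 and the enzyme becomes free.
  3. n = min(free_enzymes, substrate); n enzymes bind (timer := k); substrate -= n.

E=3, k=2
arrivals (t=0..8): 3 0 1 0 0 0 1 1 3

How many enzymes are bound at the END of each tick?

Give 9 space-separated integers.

t=0: arr=3 -> substrate=0 bound=3 product=0
t=1: arr=0 -> substrate=0 bound=3 product=0
t=2: arr=1 -> substrate=0 bound=1 product=3
t=3: arr=0 -> substrate=0 bound=1 product=3
t=4: arr=0 -> substrate=0 bound=0 product=4
t=5: arr=0 -> substrate=0 bound=0 product=4
t=6: arr=1 -> substrate=0 bound=1 product=4
t=7: arr=1 -> substrate=0 bound=2 product=4
t=8: arr=3 -> substrate=1 bound=3 product=5

Answer: 3 3 1 1 0 0 1 2 3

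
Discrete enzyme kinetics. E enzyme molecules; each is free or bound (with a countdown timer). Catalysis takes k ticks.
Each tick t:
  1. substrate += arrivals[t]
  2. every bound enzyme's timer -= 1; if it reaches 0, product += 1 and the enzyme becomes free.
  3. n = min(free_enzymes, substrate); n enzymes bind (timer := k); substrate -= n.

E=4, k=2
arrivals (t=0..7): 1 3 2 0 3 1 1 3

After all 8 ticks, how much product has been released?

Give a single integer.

t=0: arr=1 -> substrate=0 bound=1 product=0
t=1: arr=3 -> substrate=0 bound=4 product=0
t=2: arr=2 -> substrate=1 bound=4 product=1
t=3: arr=0 -> substrate=0 bound=2 product=4
t=4: arr=3 -> substrate=0 bound=4 product=5
t=5: arr=1 -> substrate=0 bound=4 product=6
t=6: arr=1 -> substrate=0 bound=2 product=9
t=7: arr=3 -> substrate=0 bound=4 product=10

Answer: 10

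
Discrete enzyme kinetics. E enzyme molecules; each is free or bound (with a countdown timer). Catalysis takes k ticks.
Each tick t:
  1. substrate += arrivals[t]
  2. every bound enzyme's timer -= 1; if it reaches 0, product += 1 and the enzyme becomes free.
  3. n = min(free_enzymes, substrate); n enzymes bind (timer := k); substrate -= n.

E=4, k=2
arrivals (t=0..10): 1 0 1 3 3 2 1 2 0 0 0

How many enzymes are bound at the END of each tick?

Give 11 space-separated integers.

Answer: 1 1 1 4 4 4 4 4 3 0 0

Derivation:
t=0: arr=1 -> substrate=0 bound=1 product=0
t=1: arr=0 -> substrate=0 bound=1 product=0
t=2: arr=1 -> substrate=0 bound=1 product=1
t=3: arr=3 -> substrate=0 bound=4 product=1
t=4: arr=3 -> substrate=2 bound=4 product=2
t=5: arr=2 -> substrate=1 bound=4 product=5
t=6: arr=1 -> substrate=1 bound=4 product=6
t=7: arr=2 -> substrate=0 bound=4 product=9
t=8: arr=0 -> substrate=0 bound=3 product=10
t=9: arr=0 -> substrate=0 bound=0 product=13
t=10: arr=0 -> substrate=0 bound=0 product=13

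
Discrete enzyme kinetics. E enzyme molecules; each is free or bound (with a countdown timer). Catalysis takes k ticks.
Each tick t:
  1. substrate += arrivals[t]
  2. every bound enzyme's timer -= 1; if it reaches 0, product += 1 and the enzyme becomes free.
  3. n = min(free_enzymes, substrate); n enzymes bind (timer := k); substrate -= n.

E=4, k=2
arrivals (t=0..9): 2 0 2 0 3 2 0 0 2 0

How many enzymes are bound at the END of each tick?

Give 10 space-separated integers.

t=0: arr=2 -> substrate=0 bound=2 product=0
t=1: arr=0 -> substrate=0 bound=2 product=0
t=2: arr=2 -> substrate=0 bound=2 product=2
t=3: arr=0 -> substrate=0 bound=2 product=2
t=4: arr=3 -> substrate=0 bound=3 product=4
t=5: arr=2 -> substrate=1 bound=4 product=4
t=6: arr=0 -> substrate=0 bound=2 product=7
t=7: arr=0 -> substrate=0 bound=1 product=8
t=8: arr=2 -> substrate=0 bound=2 product=9
t=9: arr=0 -> substrate=0 bound=2 product=9

Answer: 2 2 2 2 3 4 2 1 2 2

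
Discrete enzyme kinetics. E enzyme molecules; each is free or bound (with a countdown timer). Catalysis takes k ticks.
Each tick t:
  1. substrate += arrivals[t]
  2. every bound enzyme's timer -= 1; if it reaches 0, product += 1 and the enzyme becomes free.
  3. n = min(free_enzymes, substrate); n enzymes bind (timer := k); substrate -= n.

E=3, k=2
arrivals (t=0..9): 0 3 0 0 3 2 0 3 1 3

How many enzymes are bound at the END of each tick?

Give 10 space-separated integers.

Answer: 0 3 3 0 3 3 2 3 3 3

Derivation:
t=0: arr=0 -> substrate=0 bound=0 product=0
t=1: arr=3 -> substrate=0 bound=3 product=0
t=2: arr=0 -> substrate=0 bound=3 product=0
t=3: arr=0 -> substrate=0 bound=0 product=3
t=4: arr=3 -> substrate=0 bound=3 product=3
t=5: arr=2 -> substrate=2 bound=3 product=3
t=6: arr=0 -> substrate=0 bound=2 product=6
t=7: arr=3 -> substrate=2 bound=3 product=6
t=8: arr=1 -> substrate=1 bound=3 product=8
t=9: arr=3 -> substrate=3 bound=3 product=9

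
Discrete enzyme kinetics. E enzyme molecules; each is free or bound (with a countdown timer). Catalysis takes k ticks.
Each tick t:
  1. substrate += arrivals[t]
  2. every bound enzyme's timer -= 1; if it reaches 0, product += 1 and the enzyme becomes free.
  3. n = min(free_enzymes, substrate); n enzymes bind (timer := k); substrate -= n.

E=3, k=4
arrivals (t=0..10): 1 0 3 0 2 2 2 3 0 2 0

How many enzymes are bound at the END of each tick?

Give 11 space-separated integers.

t=0: arr=1 -> substrate=0 bound=1 product=0
t=1: arr=0 -> substrate=0 bound=1 product=0
t=2: arr=3 -> substrate=1 bound=3 product=0
t=3: arr=0 -> substrate=1 bound=3 product=0
t=4: arr=2 -> substrate=2 bound=3 product=1
t=5: arr=2 -> substrate=4 bound=3 product=1
t=6: arr=2 -> substrate=4 bound=3 product=3
t=7: arr=3 -> substrate=7 bound=3 product=3
t=8: arr=0 -> substrate=6 bound=3 product=4
t=9: arr=2 -> substrate=8 bound=3 product=4
t=10: arr=0 -> substrate=6 bound=3 product=6

Answer: 1 1 3 3 3 3 3 3 3 3 3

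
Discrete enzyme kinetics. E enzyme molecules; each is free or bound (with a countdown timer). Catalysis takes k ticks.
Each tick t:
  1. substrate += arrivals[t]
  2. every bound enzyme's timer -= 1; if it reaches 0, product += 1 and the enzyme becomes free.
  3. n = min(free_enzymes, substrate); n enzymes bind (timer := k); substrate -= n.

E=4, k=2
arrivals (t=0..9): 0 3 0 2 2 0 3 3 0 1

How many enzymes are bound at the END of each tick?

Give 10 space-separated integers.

Answer: 0 3 3 2 4 2 3 4 3 3

Derivation:
t=0: arr=0 -> substrate=0 bound=0 product=0
t=1: arr=3 -> substrate=0 bound=3 product=0
t=2: arr=0 -> substrate=0 bound=3 product=0
t=3: arr=2 -> substrate=0 bound=2 product=3
t=4: arr=2 -> substrate=0 bound=4 product=3
t=5: arr=0 -> substrate=0 bound=2 product=5
t=6: arr=3 -> substrate=0 bound=3 product=7
t=7: arr=3 -> substrate=2 bound=4 product=7
t=8: arr=0 -> substrate=0 bound=3 product=10
t=9: arr=1 -> substrate=0 bound=3 product=11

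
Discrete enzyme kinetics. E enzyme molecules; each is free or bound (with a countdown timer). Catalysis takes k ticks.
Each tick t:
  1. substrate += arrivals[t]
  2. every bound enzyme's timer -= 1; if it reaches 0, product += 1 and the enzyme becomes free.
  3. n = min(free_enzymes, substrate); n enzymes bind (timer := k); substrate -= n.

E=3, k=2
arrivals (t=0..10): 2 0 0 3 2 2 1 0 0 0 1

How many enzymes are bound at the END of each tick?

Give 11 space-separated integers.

Answer: 2 2 0 3 3 3 3 2 2 0 1

Derivation:
t=0: arr=2 -> substrate=0 bound=2 product=0
t=1: arr=0 -> substrate=0 bound=2 product=0
t=2: arr=0 -> substrate=0 bound=0 product=2
t=3: arr=3 -> substrate=0 bound=3 product=2
t=4: arr=2 -> substrate=2 bound=3 product=2
t=5: arr=2 -> substrate=1 bound=3 product=5
t=6: arr=1 -> substrate=2 bound=3 product=5
t=7: arr=0 -> substrate=0 bound=2 product=8
t=8: arr=0 -> substrate=0 bound=2 product=8
t=9: arr=0 -> substrate=0 bound=0 product=10
t=10: arr=1 -> substrate=0 bound=1 product=10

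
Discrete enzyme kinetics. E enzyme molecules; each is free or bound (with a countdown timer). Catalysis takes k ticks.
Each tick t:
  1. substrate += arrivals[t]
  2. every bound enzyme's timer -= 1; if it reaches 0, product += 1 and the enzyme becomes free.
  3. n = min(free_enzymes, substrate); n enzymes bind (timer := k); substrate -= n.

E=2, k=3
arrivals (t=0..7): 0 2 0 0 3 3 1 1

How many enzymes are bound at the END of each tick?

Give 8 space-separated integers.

Answer: 0 2 2 2 2 2 2 2

Derivation:
t=0: arr=0 -> substrate=0 bound=0 product=0
t=1: arr=2 -> substrate=0 bound=2 product=0
t=2: arr=0 -> substrate=0 bound=2 product=0
t=3: arr=0 -> substrate=0 bound=2 product=0
t=4: arr=3 -> substrate=1 bound=2 product=2
t=5: arr=3 -> substrate=4 bound=2 product=2
t=6: arr=1 -> substrate=5 bound=2 product=2
t=7: arr=1 -> substrate=4 bound=2 product=4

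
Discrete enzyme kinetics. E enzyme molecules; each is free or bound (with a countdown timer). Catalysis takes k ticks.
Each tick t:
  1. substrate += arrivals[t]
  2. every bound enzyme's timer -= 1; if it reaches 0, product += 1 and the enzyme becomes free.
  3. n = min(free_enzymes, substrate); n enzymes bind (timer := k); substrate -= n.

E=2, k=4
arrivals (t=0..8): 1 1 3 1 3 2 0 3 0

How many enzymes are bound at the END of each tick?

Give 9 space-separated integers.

Answer: 1 2 2 2 2 2 2 2 2

Derivation:
t=0: arr=1 -> substrate=0 bound=1 product=0
t=1: arr=1 -> substrate=0 bound=2 product=0
t=2: arr=3 -> substrate=3 bound=2 product=0
t=3: arr=1 -> substrate=4 bound=2 product=0
t=4: arr=3 -> substrate=6 bound=2 product=1
t=5: arr=2 -> substrate=7 bound=2 product=2
t=6: arr=0 -> substrate=7 bound=2 product=2
t=7: arr=3 -> substrate=10 bound=2 product=2
t=8: arr=0 -> substrate=9 bound=2 product=3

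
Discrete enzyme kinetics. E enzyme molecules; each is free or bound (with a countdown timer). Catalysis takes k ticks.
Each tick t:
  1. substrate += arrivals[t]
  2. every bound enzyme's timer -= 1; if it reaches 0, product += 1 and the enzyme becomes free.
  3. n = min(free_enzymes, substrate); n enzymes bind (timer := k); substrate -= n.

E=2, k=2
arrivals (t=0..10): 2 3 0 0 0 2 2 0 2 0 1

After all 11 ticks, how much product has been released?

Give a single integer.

t=0: arr=2 -> substrate=0 bound=2 product=0
t=1: arr=3 -> substrate=3 bound=2 product=0
t=2: arr=0 -> substrate=1 bound=2 product=2
t=3: arr=0 -> substrate=1 bound=2 product=2
t=4: arr=0 -> substrate=0 bound=1 product=4
t=5: arr=2 -> substrate=1 bound=2 product=4
t=6: arr=2 -> substrate=2 bound=2 product=5
t=7: arr=0 -> substrate=1 bound=2 product=6
t=8: arr=2 -> substrate=2 bound=2 product=7
t=9: arr=0 -> substrate=1 bound=2 product=8
t=10: arr=1 -> substrate=1 bound=2 product=9

Answer: 9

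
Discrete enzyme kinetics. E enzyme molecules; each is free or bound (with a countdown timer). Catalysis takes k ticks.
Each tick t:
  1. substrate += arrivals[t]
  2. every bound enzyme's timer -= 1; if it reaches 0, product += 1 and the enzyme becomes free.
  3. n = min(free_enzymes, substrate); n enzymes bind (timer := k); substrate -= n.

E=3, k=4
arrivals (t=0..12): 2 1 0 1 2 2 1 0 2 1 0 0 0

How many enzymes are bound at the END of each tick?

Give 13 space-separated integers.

Answer: 2 3 3 3 3 3 3 3 3 3 3 3 3

Derivation:
t=0: arr=2 -> substrate=0 bound=2 product=0
t=1: arr=1 -> substrate=0 bound=3 product=0
t=2: arr=0 -> substrate=0 bound=3 product=0
t=3: arr=1 -> substrate=1 bound=3 product=0
t=4: arr=2 -> substrate=1 bound=3 product=2
t=5: arr=2 -> substrate=2 bound=3 product=3
t=6: arr=1 -> substrate=3 bound=3 product=3
t=7: arr=0 -> substrate=3 bound=3 product=3
t=8: arr=2 -> substrate=3 bound=3 product=5
t=9: arr=1 -> substrate=3 bound=3 product=6
t=10: arr=0 -> substrate=3 bound=3 product=6
t=11: arr=0 -> substrate=3 bound=3 product=6
t=12: arr=0 -> substrate=1 bound=3 product=8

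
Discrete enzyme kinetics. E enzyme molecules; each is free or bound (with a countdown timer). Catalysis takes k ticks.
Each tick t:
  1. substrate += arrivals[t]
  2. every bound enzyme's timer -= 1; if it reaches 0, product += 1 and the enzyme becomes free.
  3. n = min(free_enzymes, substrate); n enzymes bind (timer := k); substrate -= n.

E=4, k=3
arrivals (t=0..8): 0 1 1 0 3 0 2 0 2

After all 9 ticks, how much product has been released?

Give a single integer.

Answer: 5

Derivation:
t=0: arr=0 -> substrate=0 bound=0 product=0
t=1: arr=1 -> substrate=0 bound=1 product=0
t=2: arr=1 -> substrate=0 bound=2 product=0
t=3: arr=0 -> substrate=0 bound=2 product=0
t=4: arr=3 -> substrate=0 bound=4 product=1
t=5: arr=0 -> substrate=0 bound=3 product=2
t=6: arr=2 -> substrate=1 bound=4 product=2
t=7: arr=0 -> substrate=0 bound=2 product=5
t=8: arr=2 -> substrate=0 bound=4 product=5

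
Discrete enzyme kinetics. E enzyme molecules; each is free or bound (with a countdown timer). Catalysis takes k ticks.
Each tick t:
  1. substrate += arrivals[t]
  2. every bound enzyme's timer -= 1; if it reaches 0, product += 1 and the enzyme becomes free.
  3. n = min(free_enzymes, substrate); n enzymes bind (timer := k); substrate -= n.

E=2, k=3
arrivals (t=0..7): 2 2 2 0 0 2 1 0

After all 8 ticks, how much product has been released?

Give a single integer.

t=0: arr=2 -> substrate=0 bound=2 product=0
t=1: arr=2 -> substrate=2 bound=2 product=0
t=2: arr=2 -> substrate=4 bound=2 product=0
t=3: arr=0 -> substrate=2 bound=2 product=2
t=4: arr=0 -> substrate=2 bound=2 product=2
t=5: arr=2 -> substrate=4 bound=2 product=2
t=6: arr=1 -> substrate=3 bound=2 product=4
t=7: arr=0 -> substrate=3 bound=2 product=4

Answer: 4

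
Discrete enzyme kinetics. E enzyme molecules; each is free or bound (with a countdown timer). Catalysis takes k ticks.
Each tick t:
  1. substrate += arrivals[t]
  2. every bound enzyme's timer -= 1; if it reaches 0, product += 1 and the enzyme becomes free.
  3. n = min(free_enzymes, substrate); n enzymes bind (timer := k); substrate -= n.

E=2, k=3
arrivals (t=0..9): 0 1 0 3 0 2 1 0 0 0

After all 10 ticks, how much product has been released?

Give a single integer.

t=0: arr=0 -> substrate=0 bound=0 product=0
t=1: arr=1 -> substrate=0 bound=1 product=0
t=2: arr=0 -> substrate=0 bound=1 product=0
t=3: arr=3 -> substrate=2 bound=2 product=0
t=4: arr=0 -> substrate=1 bound=2 product=1
t=5: arr=2 -> substrate=3 bound=2 product=1
t=6: arr=1 -> substrate=3 bound=2 product=2
t=7: arr=0 -> substrate=2 bound=2 product=3
t=8: arr=0 -> substrate=2 bound=2 product=3
t=9: arr=0 -> substrate=1 bound=2 product=4

Answer: 4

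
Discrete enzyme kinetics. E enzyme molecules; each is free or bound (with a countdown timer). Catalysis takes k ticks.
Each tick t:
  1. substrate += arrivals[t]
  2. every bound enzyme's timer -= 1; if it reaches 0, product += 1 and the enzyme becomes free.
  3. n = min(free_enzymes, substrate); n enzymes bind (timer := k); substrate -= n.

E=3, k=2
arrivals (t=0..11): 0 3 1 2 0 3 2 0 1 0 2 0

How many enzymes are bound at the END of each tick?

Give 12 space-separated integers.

Answer: 0 3 3 3 3 3 3 2 3 1 2 2

Derivation:
t=0: arr=0 -> substrate=0 bound=0 product=0
t=1: arr=3 -> substrate=0 bound=3 product=0
t=2: arr=1 -> substrate=1 bound=3 product=0
t=3: arr=2 -> substrate=0 bound=3 product=3
t=4: arr=0 -> substrate=0 bound=3 product=3
t=5: arr=3 -> substrate=0 bound=3 product=6
t=6: arr=2 -> substrate=2 bound=3 product=6
t=7: arr=0 -> substrate=0 bound=2 product=9
t=8: arr=1 -> substrate=0 bound=3 product=9
t=9: arr=0 -> substrate=0 bound=1 product=11
t=10: arr=2 -> substrate=0 bound=2 product=12
t=11: arr=0 -> substrate=0 bound=2 product=12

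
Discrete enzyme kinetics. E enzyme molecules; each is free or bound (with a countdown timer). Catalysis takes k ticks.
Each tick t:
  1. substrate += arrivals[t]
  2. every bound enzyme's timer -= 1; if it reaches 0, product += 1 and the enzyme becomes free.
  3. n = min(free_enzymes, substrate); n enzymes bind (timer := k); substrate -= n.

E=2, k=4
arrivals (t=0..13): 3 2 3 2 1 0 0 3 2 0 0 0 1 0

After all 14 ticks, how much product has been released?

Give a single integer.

t=0: arr=3 -> substrate=1 bound=2 product=0
t=1: arr=2 -> substrate=3 bound=2 product=0
t=2: arr=3 -> substrate=6 bound=2 product=0
t=3: arr=2 -> substrate=8 bound=2 product=0
t=4: arr=1 -> substrate=7 bound=2 product=2
t=5: arr=0 -> substrate=7 bound=2 product=2
t=6: arr=0 -> substrate=7 bound=2 product=2
t=7: arr=3 -> substrate=10 bound=2 product=2
t=8: arr=2 -> substrate=10 bound=2 product=4
t=9: arr=0 -> substrate=10 bound=2 product=4
t=10: arr=0 -> substrate=10 bound=2 product=4
t=11: arr=0 -> substrate=10 bound=2 product=4
t=12: arr=1 -> substrate=9 bound=2 product=6
t=13: arr=0 -> substrate=9 bound=2 product=6

Answer: 6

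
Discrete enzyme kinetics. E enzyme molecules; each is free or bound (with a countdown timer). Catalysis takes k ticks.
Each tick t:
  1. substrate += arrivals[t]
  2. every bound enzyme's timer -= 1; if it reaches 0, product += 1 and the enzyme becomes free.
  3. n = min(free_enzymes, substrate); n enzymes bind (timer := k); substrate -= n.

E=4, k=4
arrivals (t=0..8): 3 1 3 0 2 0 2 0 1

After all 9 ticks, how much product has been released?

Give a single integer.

Answer: 7

Derivation:
t=0: arr=3 -> substrate=0 bound=3 product=0
t=1: arr=1 -> substrate=0 bound=4 product=0
t=2: arr=3 -> substrate=3 bound=4 product=0
t=3: arr=0 -> substrate=3 bound=4 product=0
t=4: arr=2 -> substrate=2 bound=4 product=3
t=5: arr=0 -> substrate=1 bound=4 product=4
t=6: arr=2 -> substrate=3 bound=4 product=4
t=7: arr=0 -> substrate=3 bound=4 product=4
t=8: arr=1 -> substrate=1 bound=4 product=7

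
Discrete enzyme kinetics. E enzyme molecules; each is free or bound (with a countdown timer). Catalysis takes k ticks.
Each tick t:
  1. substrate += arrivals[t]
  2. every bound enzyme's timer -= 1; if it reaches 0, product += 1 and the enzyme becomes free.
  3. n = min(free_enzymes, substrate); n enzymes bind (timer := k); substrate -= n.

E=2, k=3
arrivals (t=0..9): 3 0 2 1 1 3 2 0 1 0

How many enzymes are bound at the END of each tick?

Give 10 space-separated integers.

t=0: arr=3 -> substrate=1 bound=2 product=0
t=1: arr=0 -> substrate=1 bound=2 product=0
t=2: arr=2 -> substrate=3 bound=2 product=0
t=3: arr=1 -> substrate=2 bound=2 product=2
t=4: arr=1 -> substrate=3 bound=2 product=2
t=5: arr=3 -> substrate=6 bound=2 product=2
t=6: arr=2 -> substrate=6 bound=2 product=4
t=7: arr=0 -> substrate=6 bound=2 product=4
t=8: arr=1 -> substrate=7 bound=2 product=4
t=9: arr=0 -> substrate=5 bound=2 product=6

Answer: 2 2 2 2 2 2 2 2 2 2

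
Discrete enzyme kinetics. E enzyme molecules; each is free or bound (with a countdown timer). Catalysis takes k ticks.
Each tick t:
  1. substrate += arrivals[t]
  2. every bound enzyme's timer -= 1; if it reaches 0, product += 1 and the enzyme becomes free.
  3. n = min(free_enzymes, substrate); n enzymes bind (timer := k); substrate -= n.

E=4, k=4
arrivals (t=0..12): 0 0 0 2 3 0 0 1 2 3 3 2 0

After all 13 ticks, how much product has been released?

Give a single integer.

Answer: 8

Derivation:
t=0: arr=0 -> substrate=0 bound=0 product=0
t=1: arr=0 -> substrate=0 bound=0 product=0
t=2: arr=0 -> substrate=0 bound=0 product=0
t=3: arr=2 -> substrate=0 bound=2 product=0
t=4: arr=3 -> substrate=1 bound=4 product=0
t=5: arr=0 -> substrate=1 bound=4 product=0
t=6: arr=0 -> substrate=1 bound=4 product=0
t=7: arr=1 -> substrate=0 bound=4 product=2
t=8: arr=2 -> substrate=0 bound=4 product=4
t=9: arr=3 -> substrate=3 bound=4 product=4
t=10: arr=3 -> substrate=6 bound=4 product=4
t=11: arr=2 -> substrate=6 bound=4 product=6
t=12: arr=0 -> substrate=4 bound=4 product=8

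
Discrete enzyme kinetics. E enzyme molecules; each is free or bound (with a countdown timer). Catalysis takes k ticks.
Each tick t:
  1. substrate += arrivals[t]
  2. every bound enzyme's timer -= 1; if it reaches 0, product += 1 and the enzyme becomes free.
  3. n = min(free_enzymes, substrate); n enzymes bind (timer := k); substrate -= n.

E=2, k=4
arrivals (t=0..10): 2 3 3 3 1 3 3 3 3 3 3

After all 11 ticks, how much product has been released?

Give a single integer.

Answer: 4

Derivation:
t=0: arr=2 -> substrate=0 bound=2 product=0
t=1: arr=3 -> substrate=3 bound=2 product=0
t=2: arr=3 -> substrate=6 bound=2 product=0
t=3: arr=3 -> substrate=9 bound=2 product=0
t=4: arr=1 -> substrate=8 bound=2 product=2
t=5: arr=3 -> substrate=11 bound=2 product=2
t=6: arr=3 -> substrate=14 bound=2 product=2
t=7: arr=3 -> substrate=17 bound=2 product=2
t=8: arr=3 -> substrate=18 bound=2 product=4
t=9: arr=3 -> substrate=21 bound=2 product=4
t=10: arr=3 -> substrate=24 bound=2 product=4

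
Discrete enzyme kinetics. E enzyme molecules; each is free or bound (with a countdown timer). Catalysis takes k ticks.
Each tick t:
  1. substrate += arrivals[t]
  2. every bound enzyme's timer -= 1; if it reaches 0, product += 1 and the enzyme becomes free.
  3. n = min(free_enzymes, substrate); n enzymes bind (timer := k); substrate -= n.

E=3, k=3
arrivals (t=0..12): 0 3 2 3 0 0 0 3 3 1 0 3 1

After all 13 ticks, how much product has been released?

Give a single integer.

t=0: arr=0 -> substrate=0 bound=0 product=0
t=1: arr=3 -> substrate=0 bound=3 product=0
t=2: arr=2 -> substrate=2 bound=3 product=0
t=3: arr=3 -> substrate=5 bound=3 product=0
t=4: arr=0 -> substrate=2 bound=3 product=3
t=5: arr=0 -> substrate=2 bound=3 product=3
t=6: arr=0 -> substrate=2 bound=3 product=3
t=7: arr=3 -> substrate=2 bound=3 product=6
t=8: arr=3 -> substrate=5 bound=3 product=6
t=9: arr=1 -> substrate=6 bound=3 product=6
t=10: arr=0 -> substrate=3 bound=3 product=9
t=11: arr=3 -> substrate=6 bound=3 product=9
t=12: arr=1 -> substrate=7 bound=3 product=9

Answer: 9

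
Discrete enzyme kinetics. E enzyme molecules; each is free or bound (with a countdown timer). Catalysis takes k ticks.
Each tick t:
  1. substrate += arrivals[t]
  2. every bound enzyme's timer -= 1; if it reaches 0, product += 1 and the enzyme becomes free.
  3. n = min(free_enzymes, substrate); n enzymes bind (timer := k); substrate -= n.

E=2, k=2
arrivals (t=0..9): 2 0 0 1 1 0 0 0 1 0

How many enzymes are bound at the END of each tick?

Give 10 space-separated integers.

t=0: arr=2 -> substrate=0 bound=2 product=0
t=1: arr=0 -> substrate=0 bound=2 product=0
t=2: arr=0 -> substrate=0 bound=0 product=2
t=3: arr=1 -> substrate=0 bound=1 product=2
t=4: arr=1 -> substrate=0 bound=2 product=2
t=5: arr=0 -> substrate=0 bound=1 product=3
t=6: arr=0 -> substrate=0 bound=0 product=4
t=7: arr=0 -> substrate=0 bound=0 product=4
t=8: arr=1 -> substrate=0 bound=1 product=4
t=9: arr=0 -> substrate=0 bound=1 product=4

Answer: 2 2 0 1 2 1 0 0 1 1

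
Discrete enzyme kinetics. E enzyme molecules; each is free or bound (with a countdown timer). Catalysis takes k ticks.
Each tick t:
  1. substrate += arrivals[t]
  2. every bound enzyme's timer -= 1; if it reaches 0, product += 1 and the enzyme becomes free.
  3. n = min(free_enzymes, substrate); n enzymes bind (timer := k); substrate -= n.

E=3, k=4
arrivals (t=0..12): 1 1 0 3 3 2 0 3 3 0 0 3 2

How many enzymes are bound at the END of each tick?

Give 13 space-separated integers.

Answer: 1 2 2 3 3 3 3 3 3 3 3 3 3

Derivation:
t=0: arr=1 -> substrate=0 bound=1 product=0
t=1: arr=1 -> substrate=0 bound=2 product=0
t=2: arr=0 -> substrate=0 bound=2 product=0
t=3: arr=3 -> substrate=2 bound=3 product=0
t=4: arr=3 -> substrate=4 bound=3 product=1
t=5: arr=2 -> substrate=5 bound=3 product=2
t=6: arr=0 -> substrate=5 bound=3 product=2
t=7: arr=3 -> substrate=7 bound=3 product=3
t=8: arr=3 -> substrate=9 bound=3 product=4
t=9: arr=0 -> substrate=8 bound=3 product=5
t=10: arr=0 -> substrate=8 bound=3 product=5
t=11: arr=3 -> substrate=10 bound=3 product=6
t=12: arr=2 -> substrate=11 bound=3 product=7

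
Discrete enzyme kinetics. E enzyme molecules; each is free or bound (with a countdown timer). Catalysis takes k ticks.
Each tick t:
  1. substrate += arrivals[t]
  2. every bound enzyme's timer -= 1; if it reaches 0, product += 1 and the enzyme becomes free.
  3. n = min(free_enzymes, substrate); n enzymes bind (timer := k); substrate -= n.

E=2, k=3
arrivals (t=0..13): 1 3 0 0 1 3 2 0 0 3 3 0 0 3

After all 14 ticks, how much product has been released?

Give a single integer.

Answer: 8

Derivation:
t=0: arr=1 -> substrate=0 bound=1 product=0
t=1: arr=3 -> substrate=2 bound=2 product=0
t=2: arr=0 -> substrate=2 bound=2 product=0
t=3: arr=0 -> substrate=1 bound=2 product=1
t=4: arr=1 -> substrate=1 bound=2 product=2
t=5: arr=3 -> substrate=4 bound=2 product=2
t=6: arr=2 -> substrate=5 bound=2 product=3
t=7: arr=0 -> substrate=4 bound=2 product=4
t=8: arr=0 -> substrate=4 bound=2 product=4
t=9: arr=3 -> substrate=6 bound=2 product=5
t=10: arr=3 -> substrate=8 bound=2 product=6
t=11: arr=0 -> substrate=8 bound=2 product=6
t=12: arr=0 -> substrate=7 bound=2 product=7
t=13: arr=3 -> substrate=9 bound=2 product=8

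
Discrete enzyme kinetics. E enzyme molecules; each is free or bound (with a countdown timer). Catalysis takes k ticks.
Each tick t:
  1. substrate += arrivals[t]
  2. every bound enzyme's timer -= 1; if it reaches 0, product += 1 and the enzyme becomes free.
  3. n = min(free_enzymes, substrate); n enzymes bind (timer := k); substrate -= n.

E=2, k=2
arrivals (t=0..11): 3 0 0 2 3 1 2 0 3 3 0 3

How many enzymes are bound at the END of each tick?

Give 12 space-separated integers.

Answer: 2 2 1 2 2 2 2 2 2 2 2 2

Derivation:
t=0: arr=3 -> substrate=1 bound=2 product=0
t=1: arr=0 -> substrate=1 bound=2 product=0
t=2: arr=0 -> substrate=0 bound=1 product=2
t=3: arr=2 -> substrate=1 bound=2 product=2
t=4: arr=3 -> substrate=3 bound=2 product=3
t=5: arr=1 -> substrate=3 bound=2 product=4
t=6: arr=2 -> substrate=4 bound=2 product=5
t=7: arr=0 -> substrate=3 bound=2 product=6
t=8: arr=3 -> substrate=5 bound=2 product=7
t=9: arr=3 -> substrate=7 bound=2 product=8
t=10: arr=0 -> substrate=6 bound=2 product=9
t=11: arr=3 -> substrate=8 bound=2 product=10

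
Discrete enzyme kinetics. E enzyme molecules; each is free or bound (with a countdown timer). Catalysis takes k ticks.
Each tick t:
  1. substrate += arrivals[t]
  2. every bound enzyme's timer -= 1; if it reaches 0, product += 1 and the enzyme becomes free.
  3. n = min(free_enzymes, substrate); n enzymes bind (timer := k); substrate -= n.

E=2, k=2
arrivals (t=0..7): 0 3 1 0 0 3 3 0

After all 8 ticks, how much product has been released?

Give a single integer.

Answer: 6

Derivation:
t=0: arr=0 -> substrate=0 bound=0 product=0
t=1: arr=3 -> substrate=1 bound=2 product=0
t=2: arr=1 -> substrate=2 bound=2 product=0
t=3: arr=0 -> substrate=0 bound=2 product=2
t=4: arr=0 -> substrate=0 bound=2 product=2
t=5: arr=3 -> substrate=1 bound=2 product=4
t=6: arr=3 -> substrate=4 bound=2 product=4
t=7: arr=0 -> substrate=2 bound=2 product=6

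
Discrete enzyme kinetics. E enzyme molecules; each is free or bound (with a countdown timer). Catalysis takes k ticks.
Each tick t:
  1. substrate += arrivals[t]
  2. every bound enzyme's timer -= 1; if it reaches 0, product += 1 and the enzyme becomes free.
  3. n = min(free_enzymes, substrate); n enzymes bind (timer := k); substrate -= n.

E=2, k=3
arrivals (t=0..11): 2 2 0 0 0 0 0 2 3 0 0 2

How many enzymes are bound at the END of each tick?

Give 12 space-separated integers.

t=0: arr=2 -> substrate=0 bound=2 product=0
t=1: arr=2 -> substrate=2 bound=2 product=0
t=2: arr=0 -> substrate=2 bound=2 product=0
t=3: arr=0 -> substrate=0 bound=2 product=2
t=4: arr=0 -> substrate=0 bound=2 product=2
t=5: arr=0 -> substrate=0 bound=2 product=2
t=6: arr=0 -> substrate=0 bound=0 product=4
t=7: arr=2 -> substrate=0 bound=2 product=4
t=8: arr=3 -> substrate=3 bound=2 product=4
t=9: arr=0 -> substrate=3 bound=2 product=4
t=10: arr=0 -> substrate=1 bound=2 product=6
t=11: arr=2 -> substrate=3 bound=2 product=6

Answer: 2 2 2 2 2 2 0 2 2 2 2 2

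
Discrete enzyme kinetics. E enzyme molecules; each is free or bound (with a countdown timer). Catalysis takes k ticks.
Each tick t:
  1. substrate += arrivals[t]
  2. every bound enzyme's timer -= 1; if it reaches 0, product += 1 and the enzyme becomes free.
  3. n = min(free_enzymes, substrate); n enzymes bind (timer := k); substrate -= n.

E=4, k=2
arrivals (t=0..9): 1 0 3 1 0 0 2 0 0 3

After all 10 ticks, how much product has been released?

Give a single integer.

Answer: 7

Derivation:
t=0: arr=1 -> substrate=0 bound=1 product=0
t=1: arr=0 -> substrate=0 bound=1 product=0
t=2: arr=3 -> substrate=0 bound=3 product=1
t=3: arr=1 -> substrate=0 bound=4 product=1
t=4: arr=0 -> substrate=0 bound=1 product=4
t=5: arr=0 -> substrate=0 bound=0 product=5
t=6: arr=2 -> substrate=0 bound=2 product=5
t=7: arr=0 -> substrate=0 bound=2 product=5
t=8: arr=0 -> substrate=0 bound=0 product=7
t=9: arr=3 -> substrate=0 bound=3 product=7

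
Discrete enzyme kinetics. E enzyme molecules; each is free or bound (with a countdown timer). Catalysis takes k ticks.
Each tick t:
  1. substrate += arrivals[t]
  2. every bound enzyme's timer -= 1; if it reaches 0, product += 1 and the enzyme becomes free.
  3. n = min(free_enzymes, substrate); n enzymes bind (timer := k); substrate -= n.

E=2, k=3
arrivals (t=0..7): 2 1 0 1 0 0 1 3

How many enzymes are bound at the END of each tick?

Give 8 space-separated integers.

t=0: arr=2 -> substrate=0 bound=2 product=0
t=1: arr=1 -> substrate=1 bound=2 product=0
t=2: arr=0 -> substrate=1 bound=2 product=0
t=3: arr=1 -> substrate=0 bound=2 product=2
t=4: arr=0 -> substrate=0 bound=2 product=2
t=5: arr=0 -> substrate=0 bound=2 product=2
t=6: arr=1 -> substrate=0 bound=1 product=4
t=7: arr=3 -> substrate=2 bound=2 product=4

Answer: 2 2 2 2 2 2 1 2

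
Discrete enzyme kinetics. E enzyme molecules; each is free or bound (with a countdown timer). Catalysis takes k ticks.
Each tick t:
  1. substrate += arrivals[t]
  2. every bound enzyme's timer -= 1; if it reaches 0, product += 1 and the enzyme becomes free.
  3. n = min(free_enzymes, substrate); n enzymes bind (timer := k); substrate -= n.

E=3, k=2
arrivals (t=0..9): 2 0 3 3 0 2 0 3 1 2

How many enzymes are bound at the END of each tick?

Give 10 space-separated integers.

t=0: arr=2 -> substrate=0 bound=2 product=0
t=1: arr=0 -> substrate=0 bound=2 product=0
t=2: arr=3 -> substrate=0 bound=3 product=2
t=3: arr=3 -> substrate=3 bound=3 product=2
t=4: arr=0 -> substrate=0 bound=3 product=5
t=5: arr=2 -> substrate=2 bound=3 product=5
t=6: arr=0 -> substrate=0 bound=2 product=8
t=7: arr=3 -> substrate=2 bound=3 product=8
t=8: arr=1 -> substrate=1 bound=3 product=10
t=9: arr=2 -> substrate=2 bound=3 product=11

Answer: 2 2 3 3 3 3 2 3 3 3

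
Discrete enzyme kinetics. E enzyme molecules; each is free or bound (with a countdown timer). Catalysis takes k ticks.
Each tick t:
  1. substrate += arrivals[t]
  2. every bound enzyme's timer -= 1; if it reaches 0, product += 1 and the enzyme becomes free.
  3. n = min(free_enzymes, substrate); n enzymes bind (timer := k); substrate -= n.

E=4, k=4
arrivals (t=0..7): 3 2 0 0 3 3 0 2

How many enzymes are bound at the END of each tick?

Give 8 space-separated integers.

Answer: 3 4 4 4 4 4 4 4

Derivation:
t=0: arr=3 -> substrate=0 bound=3 product=0
t=1: arr=2 -> substrate=1 bound=4 product=0
t=2: arr=0 -> substrate=1 bound=4 product=0
t=3: arr=0 -> substrate=1 bound=4 product=0
t=4: arr=3 -> substrate=1 bound=4 product=3
t=5: arr=3 -> substrate=3 bound=4 product=4
t=6: arr=0 -> substrate=3 bound=4 product=4
t=7: arr=2 -> substrate=5 bound=4 product=4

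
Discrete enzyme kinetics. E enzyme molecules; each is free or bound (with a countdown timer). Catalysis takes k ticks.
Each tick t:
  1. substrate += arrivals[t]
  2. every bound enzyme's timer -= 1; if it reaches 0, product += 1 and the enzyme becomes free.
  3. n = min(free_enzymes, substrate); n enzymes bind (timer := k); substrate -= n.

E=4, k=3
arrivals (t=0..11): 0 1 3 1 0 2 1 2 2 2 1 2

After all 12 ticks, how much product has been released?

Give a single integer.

Answer: 11

Derivation:
t=0: arr=0 -> substrate=0 bound=0 product=0
t=1: arr=1 -> substrate=0 bound=1 product=0
t=2: arr=3 -> substrate=0 bound=4 product=0
t=3: arr=1 -> substrate=1 bound=4 product=0
t=4: arr=0 -> substrate=0 bound=4 product=1
t=5: arr=2 -> substrate=0 bound=3 product=4
t=6: arr=1 -> substrate=0 bound=4 product=4
t=7: arr=2 -> substrate=1 bound=4 product=5
t=8: arr=2 -> substrate=1 bound=4 product=7
t=9: arr=2 -> substrate=2 bound=4 product=8
t=10: arr=1 -> substrate=2 bound=4 product=9
t=11: arr=2 -> substrate=2 bound=4 product=11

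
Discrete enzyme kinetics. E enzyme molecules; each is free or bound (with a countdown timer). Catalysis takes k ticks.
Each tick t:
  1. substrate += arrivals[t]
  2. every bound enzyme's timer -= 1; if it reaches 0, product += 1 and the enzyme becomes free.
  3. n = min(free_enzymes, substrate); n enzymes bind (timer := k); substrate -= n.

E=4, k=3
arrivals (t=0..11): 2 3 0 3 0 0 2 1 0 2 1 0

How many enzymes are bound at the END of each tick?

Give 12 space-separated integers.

t=0: arr=2 -> substrate=0 bound=2 product=0
t=1: arr=3 -> substrate=1 bound=4 product=0
t=2: arr=0 -> substrate=1 bound=4 product=0
t=3: arr=3 -> substrate=2 bound=4 product=2
t=4: arr=0 -> substrate=0 bound=4 product=4
t=5: arr=0 -> substrate=0 bound=4 product=4
t=6: arr=2 -> substrate=0 bound=4 product=6
t=7: arr=1 -> substrate=0 bound=3 product=8
t=8: arr=0 -> substrate=0 bound=3 product=8
t=9: arr=2 -> substrate=0 bound=3 product=10
t=10: arr=1 -> substrate=0 bound=3 product=11
t=11: arr=0 -> substrate=0 bound=3 product=11

Answer: 2 4 4 4 4 4 4 3 3 3 3 3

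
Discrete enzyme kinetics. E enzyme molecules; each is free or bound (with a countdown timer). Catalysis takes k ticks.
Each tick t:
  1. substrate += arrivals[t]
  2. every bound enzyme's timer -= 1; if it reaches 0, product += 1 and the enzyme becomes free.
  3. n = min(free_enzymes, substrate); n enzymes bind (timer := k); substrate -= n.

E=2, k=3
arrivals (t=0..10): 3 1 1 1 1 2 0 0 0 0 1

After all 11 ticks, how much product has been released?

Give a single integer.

t=0: arr=3 -> substrate=1 bound=2 product=0
t=1: arr=1 -> substrate=2 bound=2 product=0
t=2: arr=1 -> substrate=3 bound=2 product=0
t=3: arr=1 -> substrate=2 bound=2 product=2
t=4: arr=1 -> substrate=3 bound=2 product=2
t=5: arr=2 -> substrate=5 bound=2 product=2
t=6: arr=0 -> substrate=3 bound=2 product=4
t=7: arr=0 -> substrate=3 bound=2 product=4
t=8: arr=0 -> substrate=3 bound=2 product=4
t=9: arr=0 -> substrate=1 bound=2 product=6
t=10: arr=1 -> substrate=2 bound=2 product=6

Answer: 6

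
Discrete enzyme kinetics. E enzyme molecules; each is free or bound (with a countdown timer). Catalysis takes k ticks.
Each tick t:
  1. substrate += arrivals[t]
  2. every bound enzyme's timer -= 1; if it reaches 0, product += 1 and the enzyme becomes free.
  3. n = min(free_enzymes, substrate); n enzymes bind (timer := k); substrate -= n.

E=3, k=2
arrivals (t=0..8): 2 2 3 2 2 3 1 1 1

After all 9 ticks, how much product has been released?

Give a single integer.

Answer: 11

Derivation:
t=0: arr=2 -> substrate=0 bound=2 product=0
t=1: arr=2 -> substrate=1 bound=3 product=0
t=2: arr=3 -> substrate=2 bound=3 product=2
t=3: arr=2 -> substrate=3 bound=3 product=3
t=4: arr=2 -> substrate=3 bound=3 product=5
t=5: arr=3 -> substrate=5 bound=3 product=6
t=6: arr=1 -> substrate=4 bound=3 product=8
t=7: arr=1 -> substrate=4 bound=3 product=9
t=8: arr=1 -> substrate=3 bound=3 product=11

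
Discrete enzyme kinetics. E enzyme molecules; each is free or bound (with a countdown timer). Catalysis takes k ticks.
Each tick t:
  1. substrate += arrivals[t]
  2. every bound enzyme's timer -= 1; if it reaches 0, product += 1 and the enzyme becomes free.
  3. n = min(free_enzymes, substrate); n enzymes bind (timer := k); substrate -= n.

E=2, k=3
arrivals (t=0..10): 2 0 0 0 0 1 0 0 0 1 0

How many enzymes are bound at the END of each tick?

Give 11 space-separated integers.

t=0: arr=2 -> substrate=0 bound=2 product=0
t=1: arr=0 -> substrate=0 bound=2 product=0
t=2: arr=0 -> substrate=0 bound=2 product=0
t=3: arr=0 -> substrate=0 bound=0 product=2
t=4: arr=0 -> substrate=0 bound=0 product=2
t=5: arr=1 -> substrate=0 bound=1 product=2
t=6: arr=0 -> substrate=0 bound=1 product=2
t=7: arr=0 -> substrate=0 bound=1 product=2
t=8: arr=0 -> substrate=0 bound=0 product=3
t=9: arr=1 -> substrate=0 bound=1 product=3
t=10: arr=0 -> substrate=0 bound=1 product=3

Answer: 2 2 2 0 0 1 1 1 0 1 1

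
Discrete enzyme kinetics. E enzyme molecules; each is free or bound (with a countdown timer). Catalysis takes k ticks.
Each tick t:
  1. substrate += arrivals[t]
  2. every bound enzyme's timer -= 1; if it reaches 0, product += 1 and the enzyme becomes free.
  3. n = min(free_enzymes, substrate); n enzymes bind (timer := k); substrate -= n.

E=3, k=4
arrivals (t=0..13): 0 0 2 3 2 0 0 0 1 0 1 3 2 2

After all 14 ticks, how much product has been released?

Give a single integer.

t=0: arr=0 -> substrate=0 bound=0 product=0
t=1: arr=0 -> substrate=0 bound=0 product=0
t=2: arr=2 -> substrate=0 bound=2 product=0
t=3: arr=3 -> substrate=2 bound=3 product=0
t=4: arr=2 -> substrate=4 bound=3 product=0
t=5: arr=0 -> substrate=4 bound=3 product=0
t=6: arr=0 -> substrate=2 bound=3 product=2
t=7: arr=0 -> substrate=1 bound=3 product=3
t=8: arr=1 -> substrate=2 bound=3 product=3
t=9: arr=0 -> substrate=2 bound=3 product=3
t=10: arr=1 -> substrate=1 bound=3 product=5
t=11: arr=3 -> substrate=3 bound=3 product=6
t=12: arr=2 -> substrate=5 bound=3 product=6
t=13: arr=2 -> substrate=7 bound=3 product=6

Answer: 6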